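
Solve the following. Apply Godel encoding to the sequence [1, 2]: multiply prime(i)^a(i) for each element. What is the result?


Encode each element as an exponent of the corresponding prime:
  2^1 = 2
  3^2 = 9
Product = 2 * 9 = 18

18


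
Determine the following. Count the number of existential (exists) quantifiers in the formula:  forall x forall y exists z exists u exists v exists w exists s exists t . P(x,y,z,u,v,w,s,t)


Quantifier prefix: forall x forall y exists z exists u exists v exists w exists s exists t
Mark each quantifier type:
  U U E E E E E E
Universal count = 2, Existential count = 6
Asked for existential (exists) quantifiers: 6

6


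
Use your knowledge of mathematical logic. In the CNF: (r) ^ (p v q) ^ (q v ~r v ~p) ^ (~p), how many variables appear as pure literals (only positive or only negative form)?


Check each variable for pure literal status:
p: mixed (not pure)
q: pure positive
r: mixed (not pure)
Pure literal count = 1

1


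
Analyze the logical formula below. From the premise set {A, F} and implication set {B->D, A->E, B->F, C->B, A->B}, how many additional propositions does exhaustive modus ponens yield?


Initial facts: {A, F}
Apply modus ponens to closure:
  A and A->E  =>  E
  A and A->B  =>  B
  B and B->D  =>  D
Final known: {A, B, D, E, F}
New propositions: {B, D, E}
Count = 3

3


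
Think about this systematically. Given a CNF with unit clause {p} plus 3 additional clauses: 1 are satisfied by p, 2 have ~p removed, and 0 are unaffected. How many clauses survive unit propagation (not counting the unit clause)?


Satisfied (removed): 1
Shortened (remain): 2
Unchanged (remain): 0
Remaining = 2 + 0 = 2

2


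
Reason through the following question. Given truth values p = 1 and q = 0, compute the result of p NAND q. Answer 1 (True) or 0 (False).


p = 1, q = 0
Operation: p NAND q
Evaluate: 1 NAND 0 = 1

1


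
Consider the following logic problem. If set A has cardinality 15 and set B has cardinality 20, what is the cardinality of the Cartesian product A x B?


The Cartesian product A x B contains all ordered pairs (a, b).
|A x B| = |A| * |B| = 15 * 20 = 300

300


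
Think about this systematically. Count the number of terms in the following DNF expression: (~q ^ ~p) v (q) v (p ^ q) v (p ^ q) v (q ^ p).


A DNF formula is a disjunction of terms (conjunctions).
Terms are separated by v.
Counting the disjuncts: 5 terms.

5


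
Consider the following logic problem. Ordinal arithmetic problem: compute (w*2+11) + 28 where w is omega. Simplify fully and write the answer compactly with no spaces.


Compute (w*2+11) + 28.
Ordinal + is associative but NOT commutative; for finite n>0, n + w = w but w + n stays w+n.
By associativity: (w*2+11) + 28 = w*2 + (11+28) = w*2+39.
Result = w*2+39

w*2+39


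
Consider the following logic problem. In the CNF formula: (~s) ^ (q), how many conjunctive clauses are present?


A CNF formula is a conjunction of clauses.
Clauses are separated by ^.
Counting the conjuncts: 2 clauses.

2


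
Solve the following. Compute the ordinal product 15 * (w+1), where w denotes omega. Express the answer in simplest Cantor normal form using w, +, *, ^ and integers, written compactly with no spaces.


Compute 15 * (w+1).
Ordinal * is associative and left-distributive over +, but NOT commutative; for finite n>1, n*w = w but w*n stays w*n.
By left-distributivity: 15 * (w+1) = 15*w + 15*1 = w + 15 = w+15.
Result = w+15

w+15


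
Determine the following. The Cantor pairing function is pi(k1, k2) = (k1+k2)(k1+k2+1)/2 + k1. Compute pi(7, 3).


k1 + k2 = 10
(k1+k2)(k1+k2+1)/2 = 10 * 11 / 2 = 55
pi = 55 + 7 = 62

62


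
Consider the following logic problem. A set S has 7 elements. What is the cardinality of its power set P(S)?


The power set of a set with n elements has 2^n elements.
|P(S)| = 2^7 = 128

128


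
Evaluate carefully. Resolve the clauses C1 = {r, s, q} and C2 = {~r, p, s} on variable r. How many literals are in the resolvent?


Remove r from C1 and ~r from C2.
C1 remainder: {s, q}
C2 remainder: {p, s}
Union (resolvent): {p, q, s}
Resolvent has 3 literal(s).

3


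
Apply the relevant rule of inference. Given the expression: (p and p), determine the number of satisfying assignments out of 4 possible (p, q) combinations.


Check all 4 assignments:
p=0, q=0: 0
p=0, q=1: 0
p=1, q=0: 1
p=1, q=1: 1
Count of True = 2

2


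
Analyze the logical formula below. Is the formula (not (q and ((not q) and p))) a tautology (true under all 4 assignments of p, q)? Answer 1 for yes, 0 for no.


Check all 4 assignments:
p=0, q=0: 1
p=0, q=1: 1
p=1, q=0: 1
p=1, q=1: 1
Satisfying count = 4/4.
Tautology iff count = 4: yes.

1


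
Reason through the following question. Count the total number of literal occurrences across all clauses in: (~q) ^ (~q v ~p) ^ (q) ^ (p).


Counting literals in each clause:
Clause 1: 1 literal(s)
Clause 2: 2 literal(s)
Clause 3: 1 literal(s)
Clause 4: 1 literal(s)
Total = 5

5


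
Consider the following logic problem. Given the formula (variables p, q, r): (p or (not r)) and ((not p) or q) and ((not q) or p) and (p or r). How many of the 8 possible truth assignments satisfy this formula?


Evaluate all 8 assignments for p, q, r:
p=0, q=0, r=0: 0
p=0, q=0, r=1: 0
p=0, q=1, r=0: 0
p=0, q=1, r=1: 0
p=1, q=0, r=0: 0
p=1, q=0, r=1: 0
p=1, q=1, r=0: 1
p=1, q=1, r=1: 1
Satisfying count = 2

2


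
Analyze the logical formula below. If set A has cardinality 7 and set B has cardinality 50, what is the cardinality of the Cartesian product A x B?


The Cartesian product A x B contains all ordered pairs (a, b).
|A x B| = |A| * |B| = 7 * 50 = 350

350


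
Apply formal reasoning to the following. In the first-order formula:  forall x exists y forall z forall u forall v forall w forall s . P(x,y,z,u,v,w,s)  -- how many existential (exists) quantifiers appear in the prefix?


Quantifier prefix: forall x exists y forall z forall u forall v forall w forall s
Mark each quantifier type:
  U E U U U U U
Universal count = 6, Existential count = 1
Asked for existential (exists) quantifiers: 1

1


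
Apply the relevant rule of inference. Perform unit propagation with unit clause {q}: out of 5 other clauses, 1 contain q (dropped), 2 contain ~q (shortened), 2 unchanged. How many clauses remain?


Satisfied (removed): 1
Shortened (remain): 2
Unchanged (remain): 2
Remaining = 2 + 2 = 4

4


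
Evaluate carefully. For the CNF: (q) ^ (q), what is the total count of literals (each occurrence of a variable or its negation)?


Counting literals in each clause:
Clause 1: 1 literal(s)
Clause 2: 1 literal(s)
Total = 2

2


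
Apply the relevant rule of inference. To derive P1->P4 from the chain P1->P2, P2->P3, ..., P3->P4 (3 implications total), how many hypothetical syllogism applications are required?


With 3 implications in a chain connecting 4 propositions:
P1->P2, P2->P3, ..., P3->P4
Steps needed = (number of implications) - 1 = 3 - 1 = 2

2


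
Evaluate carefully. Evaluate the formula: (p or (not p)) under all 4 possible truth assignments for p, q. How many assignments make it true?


Check all 4 assignments:
p=0, q=0: 1
p=0, q=1: 1
p=1, q=0: 1
p=1, q=1: 1
Count of True = 4

4


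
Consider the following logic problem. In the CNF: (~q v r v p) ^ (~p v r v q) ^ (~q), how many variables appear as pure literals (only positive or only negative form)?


Check each variable for pure literal status:
p: mixed (not pure)
q: mixed (not pure)
r: pure positive
Pure literal count = 1

1


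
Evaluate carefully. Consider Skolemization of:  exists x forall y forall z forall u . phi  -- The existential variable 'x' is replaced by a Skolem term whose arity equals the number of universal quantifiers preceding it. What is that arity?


Quantifier prefix: exists x forall y forall z forall u
'x' is existentially quantified at position 1.
No universal quantifiers precede it.
Skolem function arity = 0 (a Skolem constant)

0


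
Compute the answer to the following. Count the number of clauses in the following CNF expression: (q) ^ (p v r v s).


A CNF formula is a conjunction of clauses.
Clauses are separated by ^.
Counting the conjuncts: 2 clauses.

2


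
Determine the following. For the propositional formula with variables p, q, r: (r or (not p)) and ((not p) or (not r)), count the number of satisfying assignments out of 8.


Evaluate all 8 assignments for p, q, r:
p=0, q=0, r=0: 1
p=0, q=0, r=1: 1
p=0, q=1, r=0: 1
p=0, q=1, r=1: 1
p=1, q=0, r=0: 0
p=1, q=0, r=1: 0
p=1, q=1, r=0: 0
p=1, q=1, r=1: 0
Satisfying count = 4

4


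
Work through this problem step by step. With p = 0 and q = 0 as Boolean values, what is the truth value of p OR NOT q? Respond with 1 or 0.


p = 0, q = 0
Operation: p OR NOT q
Evaluate: 0 OR NOT 0 = 1

1


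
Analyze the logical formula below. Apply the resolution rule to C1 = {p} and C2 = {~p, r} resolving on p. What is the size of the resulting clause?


Remove p from C1 and ~p from C2.
C1 remainder: {}
C2 remainder: {r}
Union (resolvent): {r}
Resolvent has 1 literal(s).

1


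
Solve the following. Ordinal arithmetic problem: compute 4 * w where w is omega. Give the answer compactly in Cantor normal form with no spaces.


Compute 4 * w.
Ordinal * is associative and left-distributive over +, but NOT commutative; for finite n>1, n*w = w but w*n stays w*n.
For finite n>0, n * w = sup{n*k : k<w} = w. So 4 * w = w.
Result = w

w


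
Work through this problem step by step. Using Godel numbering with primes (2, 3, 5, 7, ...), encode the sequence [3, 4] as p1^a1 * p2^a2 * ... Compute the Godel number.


Encode each element as an exponent of the corresponding prime:
  2^3 = 8
  3^4 = 81
Product = 8 * 81 = 648

648


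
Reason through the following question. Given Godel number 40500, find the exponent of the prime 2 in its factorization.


Factorize 40500 by dividing by 2 repeatedly.
Division steps: 2 divides 40500 exactly 2 time(s).
Exponent of 2 = 2

2


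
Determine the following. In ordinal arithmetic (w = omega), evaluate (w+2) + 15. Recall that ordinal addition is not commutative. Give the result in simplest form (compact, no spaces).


Compute (w+2) + 15.
Ordinal + is associative but NOT commutative; for finite n>0, n + w = w but w + n stays w+n.
By associativity: (w+2) + 15 = w + (2+15) = w+17.
Result = w+17

w+17


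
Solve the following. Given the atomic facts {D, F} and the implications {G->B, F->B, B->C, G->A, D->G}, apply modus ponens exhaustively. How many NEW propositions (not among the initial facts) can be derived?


Initial facts: {D, F}
Apply modus ponens to closure:
  F and F->B  =>  B
  B and B->C  =>  C
  D and D->G  =>  G
  G and G->A  =>  A
Final known: {A, B, C, D, F, G}
New propositions: {A, B, C, G}
Count = 4

4


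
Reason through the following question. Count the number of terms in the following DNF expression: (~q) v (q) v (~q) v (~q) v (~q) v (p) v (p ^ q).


A DNF formula is a disjunction of terms (conjunctions).
Terms are separated by v.
Counting the disjuncts: 7 terms.

7


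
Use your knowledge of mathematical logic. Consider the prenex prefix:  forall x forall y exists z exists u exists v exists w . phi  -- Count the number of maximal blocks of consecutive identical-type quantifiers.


Quantifier-type sequence: A A E E E E  (A=forall, E=exists)
Group into maximal same-type runs:
  Ax2 | Ex4
Number of blocks = 2

2


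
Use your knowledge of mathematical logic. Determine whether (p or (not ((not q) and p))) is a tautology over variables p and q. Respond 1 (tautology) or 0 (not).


Check all 4 assignments:
p=0, q=0: 1
p=0, q=1: 1
p=1, q=0: 1
p=1, q=1: 1
Satisfying count = 4/4.
Tautology iff count = 4: yes.

1


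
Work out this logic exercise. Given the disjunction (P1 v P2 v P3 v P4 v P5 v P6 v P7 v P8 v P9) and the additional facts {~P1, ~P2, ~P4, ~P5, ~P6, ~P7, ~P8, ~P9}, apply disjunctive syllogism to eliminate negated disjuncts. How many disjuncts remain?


Original disjuncts (9): P1, P2, P3, P4, P5, P6, P7, P8, P9
Negated (eliminate): ~P1, ~P2, ~P4, ~P5, ~P6, ~P7, ~P8, ~P9
Remaining disjuncts: P3
Count = 9 - 8 = 1

1


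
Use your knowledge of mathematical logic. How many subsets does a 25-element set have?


The power set of a set with n elements has 2^n elements.
|P(S)| = 2^25 = 33554432

33554432


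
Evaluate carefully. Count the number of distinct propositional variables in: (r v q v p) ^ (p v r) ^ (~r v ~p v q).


Identify each variable that appears in the formula.
Variables found: p, q, r
Count = 3

3


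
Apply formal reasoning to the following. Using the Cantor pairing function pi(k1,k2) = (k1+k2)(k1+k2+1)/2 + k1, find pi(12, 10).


k1 + k2 = 22
(k1+k2)(k1+k2+1)/2 = 22 * 23 / 2 = 253
pi = 253 + 12 = 265

265


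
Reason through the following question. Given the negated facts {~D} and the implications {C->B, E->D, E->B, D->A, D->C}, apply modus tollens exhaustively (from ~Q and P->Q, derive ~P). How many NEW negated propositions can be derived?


Initial negated facts: {~D}
Apply modus tollens to closure:
  ~D and E->D  =>  ~E
Final negated: {~D, ~E}
New negations: {~E}
Count = 1

1


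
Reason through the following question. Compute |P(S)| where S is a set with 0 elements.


The power set of a set with n elements has 2^n elements.
|P(S)| = 2^0 = 1

1


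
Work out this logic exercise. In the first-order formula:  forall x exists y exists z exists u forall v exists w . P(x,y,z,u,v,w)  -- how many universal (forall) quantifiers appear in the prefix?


Quantifier prefix: forall x exists y exists z exists u forall v exists w
Mark each quantifier type:
  U E E E U E
Universal count = 2, Existential count = 4
Asked for universal (forall) quantifiers: 2

2


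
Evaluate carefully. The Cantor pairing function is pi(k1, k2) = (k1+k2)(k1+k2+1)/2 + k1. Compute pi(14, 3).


k1 + k2 = 17
(k1+k2)(k1+k2+1)/2 = 17 * 18 / 2 = 153
pi = 153 + 14 = 167

167


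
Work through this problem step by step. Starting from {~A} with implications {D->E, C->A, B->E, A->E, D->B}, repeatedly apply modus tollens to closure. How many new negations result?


Initial negated facts: {~A}
Apply modus tollens to closure:
  ~A and C->A  =>  ~C
Final negated: {~A, ~C}
New negations: {~C}
Count = 1

1


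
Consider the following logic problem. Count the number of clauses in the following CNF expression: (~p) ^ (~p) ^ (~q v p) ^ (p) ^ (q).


A CNF formula is a conjunction of clauses.
Clauses are separated by ^.
Counting the conjuncts: 5 clauses.

5


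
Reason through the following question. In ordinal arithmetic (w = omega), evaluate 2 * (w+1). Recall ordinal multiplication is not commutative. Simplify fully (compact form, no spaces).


Compute 2 * (w+1).
Ordinal * is associative and left-distributive over +, but NOT commutative; for finite n>1, n*w = w but w*n stays w*n.
By left-distributivity: 2 * (w+1) = 2*w + 2*1 = w + 2 = w+2.
Result = w+2

w+2


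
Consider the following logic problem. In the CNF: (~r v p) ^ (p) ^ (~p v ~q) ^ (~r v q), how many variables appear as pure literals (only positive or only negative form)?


Check each variable for pure literal status:
p: mixed (not pure)
q: mixed (not pure)
r: pure negative
Pure literal count = 1

1


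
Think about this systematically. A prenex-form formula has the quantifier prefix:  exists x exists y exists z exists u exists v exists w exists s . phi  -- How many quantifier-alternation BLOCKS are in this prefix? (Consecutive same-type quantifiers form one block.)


Quantifier-type sequence: E E E E E E E  (A=forall, E=exists)
Group into maximal same-type runs:
  Ex7
Number of blocks = 1

1


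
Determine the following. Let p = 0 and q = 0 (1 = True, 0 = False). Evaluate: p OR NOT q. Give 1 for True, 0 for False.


p = 0, q = 0
Operation: p OR NOT q
Evaluate: 0 OR NOT 0 = 1

1


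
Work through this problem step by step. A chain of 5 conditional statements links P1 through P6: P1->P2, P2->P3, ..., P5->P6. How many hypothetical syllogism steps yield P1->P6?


With 5 implications in a chain connecting 6 propositions:
P1->P2, P2->P3, ..., P5->P6
Steps needed = (number of implications) - 1 = 5 - 1 = 4

4


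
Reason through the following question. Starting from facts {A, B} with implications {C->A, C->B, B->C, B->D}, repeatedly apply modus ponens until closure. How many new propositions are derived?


Initial facts: {A, B}
Apply modus ponens to closure:
  B and B->C  =>  C
  B and B->D  =>  D
Final known: {A, B, C, D}
New propositions: {C, D}
Count = 2

2


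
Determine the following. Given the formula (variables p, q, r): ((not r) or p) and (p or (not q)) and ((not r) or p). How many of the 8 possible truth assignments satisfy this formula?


Evaluate all 8 assignments for p, q, r:
p=0, q=0, r=0: 1
p=0, q=0, r=1: 0
p=0, q=1, r=0: 0
p=0, q=1, r=1: 0
p=1, q=0, r=0: 1
p=1, q=0, r=1: 1
p=1, q=1, r=0: 1
p=1, q=1, r=1: 1
Satisfying count = 5

5


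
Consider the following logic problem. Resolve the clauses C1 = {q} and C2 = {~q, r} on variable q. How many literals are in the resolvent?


Remove q from C1 and ~q from C2.
C1 remainder: {}
C2 remainder: {r}
Union (resolvent): {r}
Resolvent has 1 literal(s).

1


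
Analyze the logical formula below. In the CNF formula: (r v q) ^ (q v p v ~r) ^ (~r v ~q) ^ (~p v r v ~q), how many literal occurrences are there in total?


Counting literals in each clause:
Clause 1: 2 literal(s)
Clause 2: 3 literal(s)
Clause 3: 2 literal(s)
Clause 4: 3 literal(s)
Total = 10

10


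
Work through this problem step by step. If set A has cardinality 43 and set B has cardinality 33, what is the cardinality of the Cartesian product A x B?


The Cartesian product A x B contains all ordered pairs (a, b).
|A x B| = |A| * |B| = 43 * 33 = 1419

1419


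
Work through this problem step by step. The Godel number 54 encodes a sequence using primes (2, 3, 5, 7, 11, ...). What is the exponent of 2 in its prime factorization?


Factorize 54 by dividing by 2 repeatedly.
Division steps: 2 divides 54 exactly 1 time(s).
Exponent of 2 = 1

1


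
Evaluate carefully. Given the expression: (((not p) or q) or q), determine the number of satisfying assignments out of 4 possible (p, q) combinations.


Check all 4 assignments:
p=0, q=0: 1
p=0, q=1: 1
p=1, q=0: 0
p=1, q=1: 1
Count of True = 3

3


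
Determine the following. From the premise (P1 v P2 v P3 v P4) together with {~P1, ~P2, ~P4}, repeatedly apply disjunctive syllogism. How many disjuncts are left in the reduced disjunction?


Original disjuncts (4): P1, P2, P3, P4
Negated (eliminate): ~P1, ~P2, ~P4
Remaining disjuncts: P3
Count = 4 - 3 = 1

1


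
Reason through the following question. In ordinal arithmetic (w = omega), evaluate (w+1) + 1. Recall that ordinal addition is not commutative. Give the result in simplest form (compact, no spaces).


Compute (w+1) + 1.
Ordinal + is associative but NOT commutative; for finite n>0, n + w = w but w + n stays w+n.
By associativity: (w+1) + 1 = w + (1+1) = w+2.
Result = w+2

w+2


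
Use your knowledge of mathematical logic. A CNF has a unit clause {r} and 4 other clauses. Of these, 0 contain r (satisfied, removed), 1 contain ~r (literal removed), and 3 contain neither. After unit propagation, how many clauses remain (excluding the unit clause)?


Satisfied (removed): 0
Shortened (remain): 1
Unchanged (remain): 3
Remaining = 1 + 3 = 4

4


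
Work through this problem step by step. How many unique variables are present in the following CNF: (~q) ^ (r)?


Identify each variable that appears in the formula.
Variables found: q, r
Count = 2

2


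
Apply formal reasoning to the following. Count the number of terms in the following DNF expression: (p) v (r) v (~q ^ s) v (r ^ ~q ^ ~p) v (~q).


A DNF formula is a disjunction of terms (conjunctions).
Terms are separated by v.
Counting the disjuncts: 5 terms.

5


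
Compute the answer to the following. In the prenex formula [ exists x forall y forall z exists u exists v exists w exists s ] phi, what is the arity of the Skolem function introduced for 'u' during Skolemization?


Quantifier prefix: exists x forall y forall z exists u exists v exists w exists s
'u' is existentially quantified at position 4.
Universal variables preceding it: y, z
Skolem function arity = 2

2


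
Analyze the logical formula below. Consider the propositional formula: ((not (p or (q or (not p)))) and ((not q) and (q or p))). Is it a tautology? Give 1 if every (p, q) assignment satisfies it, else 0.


Check all 4 assignments:
p=0, q=0: 0
p=0, q=1: 0
p=1, q=0: 0
p=1, q=1: 0
Satisfying count = 0/4.
Tautology iff count = 4: no.

0


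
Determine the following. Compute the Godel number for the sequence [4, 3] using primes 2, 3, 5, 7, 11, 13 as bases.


Encode each element as an exponent of the corresponding prime:
  2^4 = 16
  3^3 = 27
Product = 16 * 27 = 432

432


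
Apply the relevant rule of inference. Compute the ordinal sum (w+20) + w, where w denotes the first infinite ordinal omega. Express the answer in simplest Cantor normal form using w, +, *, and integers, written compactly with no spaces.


Compute (w+20) + w.
Ordinal + is associative but NOT commutative; for finite n>0, n + w = w but w + n stays w+n.
(w+20) + w = w + (20+w) = w + w = w*2 (the finite tail 20 is absorbed by the right w).
Result = w*2

w*2


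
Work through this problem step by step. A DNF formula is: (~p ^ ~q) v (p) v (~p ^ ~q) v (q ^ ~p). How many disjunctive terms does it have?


A DNF formula is a disjunction of terms (conjunctions).
Terms are separated by v.
Counting the disjuncts: 4 terms.

4


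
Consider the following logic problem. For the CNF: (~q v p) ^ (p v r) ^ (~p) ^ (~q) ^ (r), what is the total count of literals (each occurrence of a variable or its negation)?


Counting literals in each clause:
Clause 1: 2 literal(s)
Clause 2: 2 literal(s)
Clause 3: 1 literal(s)
Clause 4: 1 literal(s)
Clause 5: 1 literal(s)
Total = 7

7


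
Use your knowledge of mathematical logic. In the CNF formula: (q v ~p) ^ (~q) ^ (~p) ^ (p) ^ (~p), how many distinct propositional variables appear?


Identify each variable that appears in the formula.
Variables found: p, q
Count = 2

2


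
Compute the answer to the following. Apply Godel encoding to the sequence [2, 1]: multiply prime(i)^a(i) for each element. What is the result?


Encode each element as an exponent of the corresponding prime:
  2^2 = 4
  3^1 = 3
Product = 4 * 3 = 12

12


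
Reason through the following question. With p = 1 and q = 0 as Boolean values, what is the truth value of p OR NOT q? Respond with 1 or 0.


p = 1, q = 0
Operation: p OR NOT q
Evaluate: 1 OR NOT 0 = 1

1


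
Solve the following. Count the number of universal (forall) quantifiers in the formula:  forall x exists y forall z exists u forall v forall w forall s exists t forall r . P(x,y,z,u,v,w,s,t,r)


Quantifier prefix: forall x exists y forall z exists u forall v forall w forall s exists t forall r
Mark each quantifier type:
  U E U E U U U E U
Universal count = 6, Existential count = 3
Asked for universal (forall) quantifiers: 6

6


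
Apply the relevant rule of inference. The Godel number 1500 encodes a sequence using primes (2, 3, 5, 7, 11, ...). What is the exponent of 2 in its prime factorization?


Factorize 1500 by dividing by 2 repeatedly.
Division steps: 2 divides 1500 exactly 2 time(s).
Exponent of 2 = 2

2


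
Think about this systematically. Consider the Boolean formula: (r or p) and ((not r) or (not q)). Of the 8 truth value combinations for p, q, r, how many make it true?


Evaluate all 8 assignments for p, q, r:
p=0, q=0, r=0: 0
p=0, q=0, r=1: 1
p=0, q=1, r=0: 0
p=0, q=1, r=1: 0
p=1, q=0, r=0: 1
p=1, q=0, r=1: 1
p=1, q=1, r=0: 1
p=1, q=1, r=1: 0
Satisfying count = 4

4


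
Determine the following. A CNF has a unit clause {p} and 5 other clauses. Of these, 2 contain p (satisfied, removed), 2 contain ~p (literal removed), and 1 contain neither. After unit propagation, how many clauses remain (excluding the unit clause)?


Satisfied (removed): 2
Shortened (remain): 2
Unchanged (remain): 1
Remaining = 2 + 1 = 3

3


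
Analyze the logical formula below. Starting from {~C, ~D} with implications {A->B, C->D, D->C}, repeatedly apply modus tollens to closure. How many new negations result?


Initial negated facts: {~C, ~D}
Apply modus tollens to closure:
  (no implication fires)
Final negated: {~C, ~D}
New negations: {(none)}
Count = 0

0


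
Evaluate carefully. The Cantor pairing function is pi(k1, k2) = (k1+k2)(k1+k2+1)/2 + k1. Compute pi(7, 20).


k1 + k2 = 27
(k1+k2)(k1+k2+1)/2 = 27 * 28 / 2 = 378
pi = 378 + 7 = 385

385


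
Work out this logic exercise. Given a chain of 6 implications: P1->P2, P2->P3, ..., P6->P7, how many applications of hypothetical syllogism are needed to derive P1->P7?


With 6 implications in a chain connecting 7 propositions:
P1->P2, P2->P3, ..., P6->P7
Steps needed = (number of implications) - 1 = 6 - 1 = 5

5


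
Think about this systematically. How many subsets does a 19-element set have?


The power set of a set with n elements has 2^n elements.
|P(S)| = 2^19 = 524288

524288


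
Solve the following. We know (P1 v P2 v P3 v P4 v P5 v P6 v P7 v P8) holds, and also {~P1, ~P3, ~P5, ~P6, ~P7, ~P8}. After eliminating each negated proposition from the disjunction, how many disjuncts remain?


Original disjuncts (8): P1, P2, P3, P4, P5, P6, P7, P8
Negated (eliminate): ~P1, ~P3, ~P5, ~P6, ~P7, ~P8
Remaining disjuncts: P2, P4
Count = 8 - 6 = 2

2


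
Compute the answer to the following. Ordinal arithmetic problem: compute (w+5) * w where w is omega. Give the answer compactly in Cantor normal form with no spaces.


Compute (w+5) * w.
Ordinal * is associative and left-distributive over +, but NOT commutative; for finite n>1, n*w = w but w*n stays w*n.
(w+5) * w = sup{(w+5)*k : k<w} = sup{w*k+5} = w^2 (the +5 tail is absorbed in the limit).
Result = w^2

w^2


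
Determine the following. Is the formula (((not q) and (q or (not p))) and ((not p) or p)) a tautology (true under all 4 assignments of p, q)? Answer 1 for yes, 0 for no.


Check all 4 assignments:
p=0, q=0: 1
p=0, q=1: 0
p=1, q=0: 0
p=1, q=1: 0
Satisfying count = 1/4.
Tautology iff count = 4: no.

0


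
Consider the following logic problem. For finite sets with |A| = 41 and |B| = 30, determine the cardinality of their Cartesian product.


The Cartesian product A x B contains all ordered pairs (a, b).
|A x B| = |A| * |B| = 41 * 30 = 1230

1230


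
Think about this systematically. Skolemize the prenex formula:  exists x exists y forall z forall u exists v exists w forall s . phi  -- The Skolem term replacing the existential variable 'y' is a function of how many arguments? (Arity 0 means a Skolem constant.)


Quantifier prefix: exists x exists y forall z forall u exists v exists w forall s
'y' is existentially quantified at position 2.
No universal quantifiers precede it.
Skolem function arity = 0 (a Skolem constant)

0


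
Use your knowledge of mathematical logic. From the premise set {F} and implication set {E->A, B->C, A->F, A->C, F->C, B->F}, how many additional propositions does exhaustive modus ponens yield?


Initial facts: {F}
Apply modus ponens to closure:
  F and F->C  =>  C
Final known: {C, F}
New propositions: {C}
Count = 1

1


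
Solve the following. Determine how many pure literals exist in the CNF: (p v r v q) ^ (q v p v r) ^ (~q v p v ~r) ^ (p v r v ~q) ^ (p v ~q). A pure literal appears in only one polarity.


Check each variable for pure literal status:
p: pure positive
q: mixed (not pure)
r: mixed (not pure)
Pure literal count = 1

1


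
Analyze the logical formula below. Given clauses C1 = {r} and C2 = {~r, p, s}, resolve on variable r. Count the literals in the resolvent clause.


Remove r from C1 and ~r from C2.
C1 remainder: {}
C2 remainder: {p, s}
Union (resolvent): {p, s}
Resolvent has 2 literal(s).

2


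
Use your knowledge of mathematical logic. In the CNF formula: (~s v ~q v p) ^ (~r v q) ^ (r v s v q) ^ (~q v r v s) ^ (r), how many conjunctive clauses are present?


A CNF formula is a conjunction of clauses.
Clauses are separated by ^.
Counting the conjuncts: 5 clauses.

5


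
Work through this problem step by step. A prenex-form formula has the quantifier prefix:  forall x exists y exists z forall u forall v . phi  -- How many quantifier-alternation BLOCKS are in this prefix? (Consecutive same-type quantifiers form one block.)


Quantifier-type sequence: A E E A A  (A=forall, E=exists)
Group into maximal same-type runs:
  Ax1 | Ex2 | Ax2
Number of blocks = 3

3


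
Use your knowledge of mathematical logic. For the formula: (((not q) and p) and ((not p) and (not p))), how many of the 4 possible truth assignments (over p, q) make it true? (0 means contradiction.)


Check all 4 assignments:
p=0, q=0: 0
p=0, q=1: 0
p=1, q=0: 0
p=1, q=1: 0
Count of True = 0

0


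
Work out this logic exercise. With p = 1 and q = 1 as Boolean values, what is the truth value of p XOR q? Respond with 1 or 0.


p = 1, q = 1
Operation: p XOR q
Evaluate: 1 XOR 1 = 0

0


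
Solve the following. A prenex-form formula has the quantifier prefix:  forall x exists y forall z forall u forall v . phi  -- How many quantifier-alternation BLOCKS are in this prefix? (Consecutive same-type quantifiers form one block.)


Quantifier-type sequence: A E A A A  (A=forall, E=exists)
Group into maximal same-type runs:
  Ax1 | Ex1 | Ax3
Number of blocks = 3

3


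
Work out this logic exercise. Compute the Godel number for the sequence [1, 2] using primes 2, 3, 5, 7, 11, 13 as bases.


Encode each element as an exponent of the corresponding prime:
  2^1 = 2
  3^2 = 9
Product = 2 * 9 = 18

18


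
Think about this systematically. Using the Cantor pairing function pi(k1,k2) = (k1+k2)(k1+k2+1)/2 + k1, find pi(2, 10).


k1 + k2 = 12
(k1+k2)(k1+k2+1)/2 = 12 * 13 / 2 = 78
pi = 78 + 2 = 80

80


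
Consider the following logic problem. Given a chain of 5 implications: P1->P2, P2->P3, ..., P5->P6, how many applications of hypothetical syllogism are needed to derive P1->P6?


With 5 implications in a chain connecting 6 propositions:
P1->P2, P2->P3, ..., P5->P6
Steps needed = (number of implications) - 1 = 5 - 1 = 4

4


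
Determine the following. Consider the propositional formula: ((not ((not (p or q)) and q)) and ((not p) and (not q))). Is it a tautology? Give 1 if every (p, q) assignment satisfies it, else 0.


Check all 4 assignments:
p=0, q=0: 1
p=0, q=1: 0
p=1, q=0: 0
p=1, q=1: 0
Satisfying count = 1/4.
Tautology iff count = 4: no.

0


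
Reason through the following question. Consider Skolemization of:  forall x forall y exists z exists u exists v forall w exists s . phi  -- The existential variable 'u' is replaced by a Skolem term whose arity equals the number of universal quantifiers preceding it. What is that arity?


Quantifier prefix: forall x forall y exists z exists u exists v forall w exists s
'u' is existentially quantified at position 4.
Universal variables preceding it: x, y
Skolem function arity = 2

2


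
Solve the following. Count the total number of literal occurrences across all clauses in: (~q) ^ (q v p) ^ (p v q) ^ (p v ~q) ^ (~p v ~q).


Counting literals in each clause:
Clause 1: 1 literal(s)
Clause 2: 2 literal(s)
Clause 3: 2 literal(s)
Clause 4: 2 literal(s)
Clause 5: 2 literal(s)
Total = 9

9


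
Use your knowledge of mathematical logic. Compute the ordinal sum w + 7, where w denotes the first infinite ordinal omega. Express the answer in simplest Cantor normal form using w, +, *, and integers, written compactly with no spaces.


Compute w + 7.
Ordinal + is associative but NOT commutative; for finite n>0, n + w = w but w + n stays w+n.
w + 7 is already in normal form (a successor ordinal beyond w).
Result = w+7

w+7


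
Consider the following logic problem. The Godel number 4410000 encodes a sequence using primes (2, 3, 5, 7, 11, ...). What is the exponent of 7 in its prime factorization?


Factorize 4410000 by dividing by 7 repeatedly.
Division steps: 7 divides 4410000 exactly 2 time(s).
Exponent of 7 = 2

2


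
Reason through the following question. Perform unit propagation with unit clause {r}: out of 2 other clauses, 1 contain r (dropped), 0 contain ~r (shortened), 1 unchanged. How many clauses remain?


Satisfied (removed): 1
Shortened (remain): 0
Unchanged (remain): 1
Remaining = 0 + 1 = 1

1


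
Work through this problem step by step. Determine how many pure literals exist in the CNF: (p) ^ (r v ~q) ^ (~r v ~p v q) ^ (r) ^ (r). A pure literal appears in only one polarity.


Check each variable for pure literal status:
p: mixed (not pure)
q: mixed (not pure)
r: mixed (not pure)
Pure literal count = 0

0


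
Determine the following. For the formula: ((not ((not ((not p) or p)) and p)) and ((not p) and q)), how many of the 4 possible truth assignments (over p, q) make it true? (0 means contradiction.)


Check all 4 assignments:
p=0, q=0: 0
p=0, q=1: 1
p=1, q=0: 0
p=1, q=1: 0
Count of True = 1

1


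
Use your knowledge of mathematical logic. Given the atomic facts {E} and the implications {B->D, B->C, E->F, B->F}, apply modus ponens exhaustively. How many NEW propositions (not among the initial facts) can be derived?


Initial facts: {E}
Apply modus ponens to closure:
  E and E->F  =>  F
Final known: {E, F}
New propositions: {F}
Count = 1

1


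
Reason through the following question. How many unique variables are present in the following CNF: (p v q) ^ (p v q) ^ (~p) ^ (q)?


Identify each variable that appears in the formula.
Variables found: p, q
Count = 2

2


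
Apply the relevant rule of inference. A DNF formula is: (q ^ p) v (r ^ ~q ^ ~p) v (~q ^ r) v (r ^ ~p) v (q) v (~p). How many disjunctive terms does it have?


A DNF formula is a disjunction of terms (conjunctions).
Terms are separated by v.
Counting the disjuncts: 6 terms.

6


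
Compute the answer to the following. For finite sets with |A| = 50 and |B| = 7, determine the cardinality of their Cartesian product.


The Cartesian product A x B contains all ordered pairs (a, b).
|A x B| = |A| * |B| = 50 * 7 = 350

350


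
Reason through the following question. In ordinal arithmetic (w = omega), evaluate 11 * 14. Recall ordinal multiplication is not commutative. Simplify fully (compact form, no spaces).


Compute 11 * 14.
Ordinal * is associative and left-distributive over +, but NOT commutative; for finite n>1, n*w = w but w*n stays w*n.
Both finite; ordinal * agrees with natural *: 11 * 14 = 154.
Result = 154

154


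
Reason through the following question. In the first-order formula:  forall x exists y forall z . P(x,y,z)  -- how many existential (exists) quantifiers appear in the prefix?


Quantifier prefix: forall x exists y forall z
Mark each quantifier type:
  U E U
Universal count = 2, Existential count = 1
Asked for existential (exists) quantifiers: 1

1


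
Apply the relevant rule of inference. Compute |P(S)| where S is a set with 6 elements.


The power set of a set with n elements has 2^n elements.
|P(S)| = 2^6 = 64

64


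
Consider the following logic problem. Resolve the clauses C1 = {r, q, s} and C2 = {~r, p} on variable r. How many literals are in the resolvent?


Remove r from C1 and ~r from C2.
C1 remainder: {q, s}
C2 remainder: {p}
Union (resolvent): {p, q, s}
Resolvent has 3 literal(s).

3


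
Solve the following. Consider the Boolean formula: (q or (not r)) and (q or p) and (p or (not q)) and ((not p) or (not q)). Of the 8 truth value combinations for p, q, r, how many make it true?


Evaluate all 8 assignments for p, q, r:
p=0, q=0, r=0: 0
p=0, q=0, r=1: 0
p=0, q=1, r=0: 0
p=0, q=1, r=1: 0
p=1, q=0, r=0: 1
p=1, q=0, r=1: 0
p=1, q=1, r=0: 0
p=1, q=1, r=1: 0
Satisfying count = 1

1


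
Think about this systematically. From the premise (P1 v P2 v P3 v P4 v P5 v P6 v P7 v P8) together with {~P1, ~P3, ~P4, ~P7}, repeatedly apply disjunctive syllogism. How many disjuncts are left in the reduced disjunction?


Original disjuncts (8): P1, P2, P3, P4, P5, P6, P7, P8
Negated (eliminate): ~P1, ~P3, ~P4, ~P7
Remaining disjuncts: P2, P5, P6, P8
Count = 8 - 4 = 4

4


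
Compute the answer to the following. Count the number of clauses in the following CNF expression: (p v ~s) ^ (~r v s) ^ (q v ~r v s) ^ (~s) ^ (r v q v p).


A CNF formula is a conjunction of clauses.
Clauses are separated by ^.
Counting the conjuncts: 5 clauses.

5


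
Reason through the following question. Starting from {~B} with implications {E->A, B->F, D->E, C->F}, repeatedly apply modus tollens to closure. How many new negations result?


Initial negated facts: {~B}
Apply modus tollens to closure:
  (no implication fires)
Final negated: {~B}
New negations: {(none)}
Count = 0

0


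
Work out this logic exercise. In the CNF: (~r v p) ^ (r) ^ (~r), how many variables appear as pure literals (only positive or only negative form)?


Check each variable for pure literal status:
p: pure positive
q: absent (not pure)
r: mixed (not pure)
Pure literal count = 1

1


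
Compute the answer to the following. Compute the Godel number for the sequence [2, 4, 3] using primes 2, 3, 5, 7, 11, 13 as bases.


Encode each element as an exponent of the corresponding prime:
  2^2 = 4
  3^4 = 81
  5^3 = 125
Product = 4 * 81 * 125 = 40500

40500


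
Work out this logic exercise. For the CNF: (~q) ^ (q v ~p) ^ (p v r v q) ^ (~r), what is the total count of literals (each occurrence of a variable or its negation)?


Counting literals in each clause:
Clause 1: 1 literal(s)
Clause 2: 2 literal(s)
Clause 3: 3 literal(s)
Clause 4: 1 literal(s)
Total = 7

7


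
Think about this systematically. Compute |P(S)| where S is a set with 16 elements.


The power set of a set with n elements has 2^n elements.
|P(S)| = 2^16 = 65536

65536


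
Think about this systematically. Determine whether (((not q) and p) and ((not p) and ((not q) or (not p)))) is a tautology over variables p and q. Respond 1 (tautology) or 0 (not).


Check all 4 assignments:
p=0, q=0: 0
p=0, q=1: 0
p=1, q=0: 0
p=1, q=1: 0
Satisfying count = 0/4.
Tautology iff count = 4: no.

0


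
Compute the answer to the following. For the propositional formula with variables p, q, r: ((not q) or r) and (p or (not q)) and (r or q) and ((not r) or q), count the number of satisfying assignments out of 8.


Evaluate all 8 assignments for p, q, r:
p=0, q=0, r=0: 0
p=0, q=0, r=1: 0
p=0, q=1, r=0: 0
p=0, q=1, r=1: 0
p=1, q=0, r=0: 0
p=1, q=0, r=1: 0
p=1, q=1, r=0: 0
p=1, q=1, r=1: 1
Satisfying count = 1

1


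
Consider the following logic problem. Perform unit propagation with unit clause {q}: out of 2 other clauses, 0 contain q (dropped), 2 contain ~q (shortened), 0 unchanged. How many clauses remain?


Satisfied (removed): 0
Shortened (remain): 2
Unchanged (remain): 0
Remaining = 2 + 0 = 2

2


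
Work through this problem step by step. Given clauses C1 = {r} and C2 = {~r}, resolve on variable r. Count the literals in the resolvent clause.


Remove r from C1 and ~r from C2.
C1 remainder: {}
C2 remainder: {}
Union (resolvent): {} (empty clause)
Resolvent has 0 literal(s).

0


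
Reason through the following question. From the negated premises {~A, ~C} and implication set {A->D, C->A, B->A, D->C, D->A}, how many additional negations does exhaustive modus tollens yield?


Initial negated facts: {~A, ~C}
Apply modus tollens to closure:
  ~A and B->A  =>  ~B
  ~C and D->C  =>  ~D
Final negated: {~A, ~B, ~C, ~D}
New negations: {~B, ~D}
Count = 2

2


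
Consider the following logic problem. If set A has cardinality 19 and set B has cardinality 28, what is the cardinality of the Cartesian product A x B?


The Cartesian product A x B contains all ordered pairs (a, b).
|A x B| = |A| * |B| = 19 * 28 = 532

532
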